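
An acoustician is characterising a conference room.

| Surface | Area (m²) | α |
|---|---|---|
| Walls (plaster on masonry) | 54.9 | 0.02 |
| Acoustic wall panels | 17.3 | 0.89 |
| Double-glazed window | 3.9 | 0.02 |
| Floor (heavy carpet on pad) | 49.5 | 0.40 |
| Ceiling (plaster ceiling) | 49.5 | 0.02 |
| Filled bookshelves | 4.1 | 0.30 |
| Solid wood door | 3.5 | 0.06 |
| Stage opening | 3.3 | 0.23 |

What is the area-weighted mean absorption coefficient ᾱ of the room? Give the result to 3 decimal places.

0.213

Total surface area S = 186.0 m².
Σ(Sᵢαᵢ) = 54.9*0.02 + 17.3*0.89 + 3.9*0.02 + 49.5*0.40 + 49.5*0.02 + 4.1*0.30 + 3.5*0.06 + 3.3*0.23 = 39.562.
ᾱ = 39.562 / 186.0 = 0.213.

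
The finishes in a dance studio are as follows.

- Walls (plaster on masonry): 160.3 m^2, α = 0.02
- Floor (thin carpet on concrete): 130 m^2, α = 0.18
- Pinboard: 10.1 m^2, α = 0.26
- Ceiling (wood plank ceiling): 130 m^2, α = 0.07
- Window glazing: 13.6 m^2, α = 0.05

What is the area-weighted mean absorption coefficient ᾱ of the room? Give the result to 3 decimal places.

0.088

S = Σ Sᵢ = 160.3 + 130 + 10.1 + 130 + 13.6 = 444.0 m^2.
Σ(Sᵢαᵢ) = 160.3·0.02 + 130·0.18 + 10.1·0.26 + 130·0.07 + 13.6·0.05 = 39.012.
ᾱ = 39.012 / 444.0 = 0.088.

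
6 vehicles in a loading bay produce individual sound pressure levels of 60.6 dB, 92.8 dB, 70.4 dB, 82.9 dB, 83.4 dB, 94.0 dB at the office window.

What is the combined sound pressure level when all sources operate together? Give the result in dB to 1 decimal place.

96.9 dB

Converting to relative power and adding: 10^(60.6/10) + 10^(92.8/10) + 10^(70.4/10) + 10^(82.9/10) + 10^(83.4/10) + 10^(94.0/10) = 4.843e+09.
L_total = 10·log₁₀(4.843e+09) = 96.9 dB.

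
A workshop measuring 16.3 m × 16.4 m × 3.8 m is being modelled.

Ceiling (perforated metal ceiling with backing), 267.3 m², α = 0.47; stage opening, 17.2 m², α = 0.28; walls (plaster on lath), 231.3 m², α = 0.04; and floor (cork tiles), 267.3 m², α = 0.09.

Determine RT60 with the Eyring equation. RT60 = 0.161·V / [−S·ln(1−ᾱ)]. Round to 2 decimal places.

Total surface area S = 267.3 + 17.2 + 231.3 + 267.3 = 783.1 m².
Absorption A = 267.3×0.47 + 17.2×0.28 + 231.3×0.04 + 267.3×0.09 = 163.756 sabins.
ᾱ = 163.756 / 783.1 = 0.2091.
−S·ln(1−ᾱ) = −783.1 × ln(1 − 0.2091) = 183.703.
V = 16.3 × 16.4 × 3.8 = 1015.816 m³.
T = 0.161·V/[−S·ln(1−ᾱ)] = 0.161·1015.816/183.703 = 0.89 s.

0.89 sec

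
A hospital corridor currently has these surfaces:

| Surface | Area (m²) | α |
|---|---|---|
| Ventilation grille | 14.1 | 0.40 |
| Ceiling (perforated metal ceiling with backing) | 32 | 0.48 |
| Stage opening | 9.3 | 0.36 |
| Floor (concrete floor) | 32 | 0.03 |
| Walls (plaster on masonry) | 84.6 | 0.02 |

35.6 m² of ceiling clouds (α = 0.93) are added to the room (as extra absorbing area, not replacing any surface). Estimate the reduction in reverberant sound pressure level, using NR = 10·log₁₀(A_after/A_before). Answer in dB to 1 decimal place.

Equivalent absorption area: A_before = 14.1×0.40 + 32×0.48 + 9.3×0.36 + 32×0.03 + 84.6×0.02 = 27.000 m².
Added absorption = 35.6 × 0.93 = 33.108 sabins.
A_after = 27.000 + 33.108 = 60.108 sabins.
Reduction = 10 log₁₀(A_after/A_before) = 10 log₁₀(2.2262) = 3.5 dB.

3.5 dB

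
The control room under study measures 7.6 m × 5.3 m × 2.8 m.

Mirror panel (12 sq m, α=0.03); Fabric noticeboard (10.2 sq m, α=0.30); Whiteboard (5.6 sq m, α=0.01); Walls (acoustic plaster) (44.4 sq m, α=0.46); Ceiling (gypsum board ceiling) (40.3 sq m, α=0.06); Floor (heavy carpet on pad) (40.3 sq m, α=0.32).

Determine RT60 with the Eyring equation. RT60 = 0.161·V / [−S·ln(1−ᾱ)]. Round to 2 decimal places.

0.40 seconds

Total surface area S = 12 + 10.2 + 5.6 + 44.4 + 40.3 + 40.3 = 152.8 sq m.
Σ(Sᵢαᵢ) = 12×0.03 + 10.2×0.30 + 5.6×0.01 + 44.4×0.46 + 40.3×0.06 + 40.3×0.32 = 39.214.
ᾱ = 39.214 / 152.8 = 0.2566.
−S·ln(1−ᾱ) = −152.8 × ln(1 − 0.2566) = 45.308.
V = 7.6 × 5.3 × 2.8 = 112.784 m³.
T = 0.161·V/[−S·ln(1−ᾱ)] = 0.161·112.784/45.308 = 0.40 s.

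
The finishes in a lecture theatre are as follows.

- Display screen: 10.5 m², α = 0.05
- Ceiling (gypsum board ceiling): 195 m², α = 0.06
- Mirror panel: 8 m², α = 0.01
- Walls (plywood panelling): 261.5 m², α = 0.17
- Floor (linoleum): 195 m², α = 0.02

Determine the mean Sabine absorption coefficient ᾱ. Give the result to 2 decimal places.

Total surface area S = 670.0 m².
Σ(Sᵢαᵢ) = 10.5·0.05 + 195·0.06 + 8·0.01 + 261.5·0.17 + 195·0.02 = 60.660.
ᾱ = A/S = 0.09.

0.09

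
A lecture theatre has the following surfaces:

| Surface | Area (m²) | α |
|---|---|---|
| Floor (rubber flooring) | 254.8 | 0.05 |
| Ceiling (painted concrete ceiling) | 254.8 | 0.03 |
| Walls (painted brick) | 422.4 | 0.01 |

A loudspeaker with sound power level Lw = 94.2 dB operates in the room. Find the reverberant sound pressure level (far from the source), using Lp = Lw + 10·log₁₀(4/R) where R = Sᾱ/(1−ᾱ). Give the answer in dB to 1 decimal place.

86.2 dB

Σ(Sᵢαᵢ) = 254.8·0.05 + 254.8·0.03 + 422.4·0.01 = 24.608; total area S = 932.0 m².
ᾱ = 0.0264, so room constant R = A/(1−ᾱ) = 25.275 m².
Lp = 94.2 + 10·log₁₀(4/25.275) = 94.2 + (-8.01) = 86.2 dB.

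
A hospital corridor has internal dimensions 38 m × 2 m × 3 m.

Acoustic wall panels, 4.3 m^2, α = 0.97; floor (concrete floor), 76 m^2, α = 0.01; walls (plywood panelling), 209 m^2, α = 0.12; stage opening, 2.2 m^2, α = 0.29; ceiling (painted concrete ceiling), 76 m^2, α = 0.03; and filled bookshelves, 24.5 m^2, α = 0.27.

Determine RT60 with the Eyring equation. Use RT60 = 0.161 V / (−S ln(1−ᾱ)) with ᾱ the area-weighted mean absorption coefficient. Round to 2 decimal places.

0.88 seconds

S = Σ Sᵢ = 392.0 m^2.
Σ(Sᵢαᵢ) = 4.3×0.97 + 76×0.01 + 209×0.12 + 2.2×0.29 + 76×0.03 + 24.5×0.27 = 39.544.
ᾱ = 39.544 / 392.0 = 0.1009.
Eyring denominator: −S ln(1−ᾱ) = 41.694.
V = 38 × 2 × 3 = 228 m³.
RT60 = 0.161 × 228 / 41.694 = 0.88 s.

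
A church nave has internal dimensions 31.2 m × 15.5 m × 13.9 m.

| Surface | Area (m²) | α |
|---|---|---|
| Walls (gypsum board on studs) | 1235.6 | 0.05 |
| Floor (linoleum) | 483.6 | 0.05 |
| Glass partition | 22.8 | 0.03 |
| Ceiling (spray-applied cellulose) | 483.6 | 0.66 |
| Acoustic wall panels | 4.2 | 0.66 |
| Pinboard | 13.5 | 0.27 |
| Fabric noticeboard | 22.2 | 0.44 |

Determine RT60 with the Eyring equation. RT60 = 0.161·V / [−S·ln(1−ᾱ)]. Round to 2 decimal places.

Total surface area S = 1235.6 + 483.6 + 22.8 + 483.6 + 4.2 + 13.5 + 22.2 = 2265.5 m².
Σ(Sᵢαᵢ) = 1235.6·0.05 + 483.6·0.05 + 22.8·0.03 + 483.6·0.66 + 4.2·0.66 + 13.5·0.27 + 22.2·0.44 = 422.005.
ᾱ = 422.005 / 2265.5 = 0.1863.
Eyring denominator: −S ln(1−ᾱ) = 467.063.
V = 31.2 × 15.5 × 13.9 = 6722.04 m³.
T = 0.161·V/[−S·ln(1−ᾱ)] = 0.161·6722.04/467.063 = 2.32 s.

2.32 seconds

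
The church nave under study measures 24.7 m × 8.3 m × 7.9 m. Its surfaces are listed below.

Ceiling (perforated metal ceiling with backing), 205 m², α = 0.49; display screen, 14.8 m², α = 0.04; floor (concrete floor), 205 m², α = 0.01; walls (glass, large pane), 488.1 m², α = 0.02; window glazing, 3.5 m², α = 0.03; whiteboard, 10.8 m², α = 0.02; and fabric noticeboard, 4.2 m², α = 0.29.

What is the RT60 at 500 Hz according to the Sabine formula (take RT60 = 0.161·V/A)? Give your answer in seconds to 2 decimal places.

Total absorption A = 205×0.49 + 14.8×0.04 + 205×0.01 + 488.1×0.02 + 3.5×0.03 + 10.8×0.02 + 4.2×0.29
  = 100.450 + 0.592 + 2.050 + 9.762 + 0.105 + 0.216 + 1.218 = 114.393 m² sabins.
Volume V = 24.7 × 8.3 × 7.9 = 1619.579 m³.
T = 0.161 V/A = 0.161·1619.579/114.393 = 2.28 s.

2.28 sec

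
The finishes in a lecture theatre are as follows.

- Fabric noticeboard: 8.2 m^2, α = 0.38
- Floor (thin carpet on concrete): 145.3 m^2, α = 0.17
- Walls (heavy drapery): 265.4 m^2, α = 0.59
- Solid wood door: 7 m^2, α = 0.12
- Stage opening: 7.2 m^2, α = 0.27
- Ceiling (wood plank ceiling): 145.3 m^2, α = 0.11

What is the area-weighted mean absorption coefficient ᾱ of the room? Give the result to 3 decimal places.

0.351

Total surface area S = 578.4 m^2.
Weighted sum Σ Sα = 203.170.
ᾱ = 203.170 / 578.4 = 0.351.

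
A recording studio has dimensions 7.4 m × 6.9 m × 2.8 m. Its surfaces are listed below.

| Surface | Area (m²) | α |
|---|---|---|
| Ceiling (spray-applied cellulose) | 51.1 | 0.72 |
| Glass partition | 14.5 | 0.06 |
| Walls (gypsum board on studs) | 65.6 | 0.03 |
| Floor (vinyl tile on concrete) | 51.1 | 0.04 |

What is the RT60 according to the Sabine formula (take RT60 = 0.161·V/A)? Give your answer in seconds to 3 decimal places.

Total absorption A = 51.1*0.72 + 14.5*0.06 + 65.6*0.03 + 51.1*0.04
  = 36.792 + 0.870 + 1.968 + 2.044 = 41.674 m² sabins.
Volume V = 7.4 × 6.9 × 2.8 = 142.968 m³.
Sabine: RT60 = 0.161 × 142.968 / 41.674 = 0.552 s.

0.552 s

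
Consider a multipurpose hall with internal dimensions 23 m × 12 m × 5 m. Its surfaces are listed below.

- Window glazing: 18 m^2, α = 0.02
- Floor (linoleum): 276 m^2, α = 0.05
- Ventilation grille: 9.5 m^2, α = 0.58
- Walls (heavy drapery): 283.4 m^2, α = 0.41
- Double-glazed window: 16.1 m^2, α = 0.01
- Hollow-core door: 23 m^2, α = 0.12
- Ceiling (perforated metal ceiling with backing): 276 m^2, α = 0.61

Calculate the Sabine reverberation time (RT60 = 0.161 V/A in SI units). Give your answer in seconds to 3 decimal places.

0.723 s

A = Σ Sᵢαᵢ = 18*0.02 + 276*0.05 + 9.5*0.58 + 283.4*0.41 + 16.1*0.01 + 23*0.12 + 276*0.61 = 307.145 sabins.
V = 23·12·5 = 1380 m³.
RT60 = 0.161 · V / A = 0.161 × 1380 / 307.145 = 0.723 s.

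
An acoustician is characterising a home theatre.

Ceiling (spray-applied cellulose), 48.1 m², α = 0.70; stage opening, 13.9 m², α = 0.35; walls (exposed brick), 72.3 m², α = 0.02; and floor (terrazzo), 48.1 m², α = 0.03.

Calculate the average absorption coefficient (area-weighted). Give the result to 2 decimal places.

Total surface area S = 182.4 m².
Weighted sum Σ Sα = 41.424.
ᾱ = 41.424 / 182.4 = 0.23.

0.23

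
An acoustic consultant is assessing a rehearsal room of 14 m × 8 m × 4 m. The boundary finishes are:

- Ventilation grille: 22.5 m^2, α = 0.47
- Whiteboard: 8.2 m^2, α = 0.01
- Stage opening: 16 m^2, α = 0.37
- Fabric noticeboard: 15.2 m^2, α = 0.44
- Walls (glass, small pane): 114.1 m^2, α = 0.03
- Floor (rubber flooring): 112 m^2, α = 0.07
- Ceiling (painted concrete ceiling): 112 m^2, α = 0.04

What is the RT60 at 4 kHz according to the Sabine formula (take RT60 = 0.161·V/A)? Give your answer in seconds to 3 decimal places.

Total absorption A = 22.5×0.47 + 8.2×0.01 + 16×0.37 + 15.2×0.44 + 114.1×0.03 + 112×0.07 + 112×0.04
  = 10.575 + 0.082 + 5.920 + 6.688 + 3.423 + 7.840 + 4.480 = 39.008 m^2 sabins.
Room volume: 448 m³.
RT60 = 0.161 · V / A = 0.161 × 448 / 39.008 = 1.849 s.

1.849 seconds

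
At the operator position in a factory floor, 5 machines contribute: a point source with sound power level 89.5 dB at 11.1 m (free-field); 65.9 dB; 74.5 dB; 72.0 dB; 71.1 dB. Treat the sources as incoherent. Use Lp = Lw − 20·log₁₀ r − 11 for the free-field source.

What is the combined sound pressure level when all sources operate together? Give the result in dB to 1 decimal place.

Source at 11.1 m: Lp = 89.5 − 20·log₁₀(11.1) − 11 = 57.6 dB.
Sum in the linear (power) domain: Σ 10^(Lᵢ/10) = 10^(57.6/10) + 10^(65.9/10) + 10^(74.5/10) + 10^(72.0/10) + 10^(71.1/10) = 6.138e+07.
L_total = 10·log₁₀(6.138e+07) = 77.9 dB.

77.9 dB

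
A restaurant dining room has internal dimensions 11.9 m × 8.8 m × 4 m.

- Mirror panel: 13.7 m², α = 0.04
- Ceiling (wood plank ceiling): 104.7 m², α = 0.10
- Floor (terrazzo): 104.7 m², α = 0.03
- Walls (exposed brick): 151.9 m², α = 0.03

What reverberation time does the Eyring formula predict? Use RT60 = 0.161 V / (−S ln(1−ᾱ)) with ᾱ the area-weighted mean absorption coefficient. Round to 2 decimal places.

3.51 sec

Total surface area S = 13.7 + 104.7 + 104.7 + 151.9 = 375.0 m².
Absorption A = 13.7·0.04 + 104.7·0.10 + 104.7·0.03 + 151.9·0.03 = 18.716 sabins.
ᾱ = 18.716 / 375.0 = 0.0499.
Eyring denominator: −S ln(1−ᾱ) = 19.196.
V = 11.9 × 8.8 × 4 = 418.88 m³.
RT60 = 0.161 × 418.88 / 19.196 = 3.51 s.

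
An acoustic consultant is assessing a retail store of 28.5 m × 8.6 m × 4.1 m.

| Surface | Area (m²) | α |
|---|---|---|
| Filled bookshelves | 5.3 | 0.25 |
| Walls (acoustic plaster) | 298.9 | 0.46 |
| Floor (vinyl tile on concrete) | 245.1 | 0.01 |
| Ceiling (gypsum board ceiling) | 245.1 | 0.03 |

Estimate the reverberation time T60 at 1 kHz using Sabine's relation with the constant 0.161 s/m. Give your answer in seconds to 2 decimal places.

Equivalent absorption area: A = 5.3*0.25 + 298.9*0.46 + 245.1*0.01 + 245.1*0.03 = 148.623 m².
V = 28.5·8.6·4.1 = 1004.91 m³.
RT60 = 0.161 · V / A = 0.161 × 1004.91 / 148.623 = 1.09 s.

1.09 sec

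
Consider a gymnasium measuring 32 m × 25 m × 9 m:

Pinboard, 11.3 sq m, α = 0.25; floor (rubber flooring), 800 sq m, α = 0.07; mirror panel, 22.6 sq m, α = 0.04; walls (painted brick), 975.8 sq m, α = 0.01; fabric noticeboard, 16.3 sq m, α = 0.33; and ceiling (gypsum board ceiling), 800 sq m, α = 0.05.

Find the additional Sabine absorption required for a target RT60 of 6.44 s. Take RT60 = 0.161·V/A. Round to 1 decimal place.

65.1 sabins

Summing Sᵢαᵢ: 2.825 + 56.000 + 0.904 + 9.758 + 5.379 + 40.000 → A₁ = 114.866 sabins.
V = 7200 m³. Required absorption A₂ = 0.161 × 7200 / 6.44 = 180.000 sabins.
ΔA = A₂ − A₁ = 180.000 − 114.866 = 65.1 sabins.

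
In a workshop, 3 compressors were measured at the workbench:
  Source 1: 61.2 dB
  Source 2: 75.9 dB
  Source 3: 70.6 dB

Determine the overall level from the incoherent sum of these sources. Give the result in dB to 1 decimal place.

77.1 dB

Converting to relative power and adding: 10^(61.2/10) + 10^(75.9/10) + 10^(70.6/10) = 5.17e+07.
Combined level = 10 log₁₀(5.17e+07) = 77.1 dB.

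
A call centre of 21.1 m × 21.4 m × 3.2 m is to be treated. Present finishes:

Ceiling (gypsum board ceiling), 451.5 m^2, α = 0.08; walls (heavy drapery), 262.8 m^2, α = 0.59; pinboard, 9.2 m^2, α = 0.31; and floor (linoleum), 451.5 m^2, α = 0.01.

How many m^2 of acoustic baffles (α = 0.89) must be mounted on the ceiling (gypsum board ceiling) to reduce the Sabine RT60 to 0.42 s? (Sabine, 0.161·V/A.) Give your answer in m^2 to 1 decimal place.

Summing Sᵢαᵢ: 36.120 + 155.052 + 2.852 + 4.515 → A₁ = 198.539 sabins.
Required A₂ = 0.161·1444.928/0.42 = 553.889 sabins.
Absorption to add: 553.889 − 198.539 = 355.350 sabins.
Net gain per m^2: Δα = 0.89 − 0.08 = 0.81.
Area = ΔA/Δα = 355.350/0.81 = 438.7 m^2.

438.7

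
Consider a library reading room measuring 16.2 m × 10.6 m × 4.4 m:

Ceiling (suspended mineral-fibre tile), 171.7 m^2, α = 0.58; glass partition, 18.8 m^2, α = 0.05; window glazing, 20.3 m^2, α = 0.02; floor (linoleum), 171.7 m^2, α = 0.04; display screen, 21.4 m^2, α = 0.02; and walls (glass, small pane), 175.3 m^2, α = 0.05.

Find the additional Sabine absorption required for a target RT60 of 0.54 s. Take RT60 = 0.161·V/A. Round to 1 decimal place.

108.3 sabins

Summing Sᵢαᵢ: 99.586 + 0.940 + 0.406 + 6.868 + 0.428 + 8.765 → A₁ = 116.993 sabins.
For T = 0.54 s, need A₂ = 0.161·V/T = 0.161·755.568/0.54 = 225.271 sabins.
ΔA = A₂ − A₁ = 225.271 − 116.993 = 108.3 sabins.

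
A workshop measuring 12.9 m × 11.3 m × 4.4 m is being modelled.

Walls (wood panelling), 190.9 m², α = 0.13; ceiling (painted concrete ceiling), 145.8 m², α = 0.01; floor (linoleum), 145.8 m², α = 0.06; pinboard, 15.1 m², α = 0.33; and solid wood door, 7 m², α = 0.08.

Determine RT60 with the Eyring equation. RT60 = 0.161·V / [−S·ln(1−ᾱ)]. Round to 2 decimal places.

Total surface area S = 190.9 + 145.8 + 145.8 + 15.1 + 7 = 504.6 m².
Σ(Sᵢαᵢ) = 190.9×0.13 + 145.8×0.01 + 145.8×0.06 + 15.1×0.33 + 7×0.08 = 40.566.
Mean coefficient ᾱ = A/S = 0.0804.
Eyring denominator: −S ln(1−ᾱ) = 42.294.
V = 12.9 × 11.3 × 4.4 = 641.388 m³.
RT60 = 0.161 × 641.388 / 42.294 = 2.44 s.

2.44 sec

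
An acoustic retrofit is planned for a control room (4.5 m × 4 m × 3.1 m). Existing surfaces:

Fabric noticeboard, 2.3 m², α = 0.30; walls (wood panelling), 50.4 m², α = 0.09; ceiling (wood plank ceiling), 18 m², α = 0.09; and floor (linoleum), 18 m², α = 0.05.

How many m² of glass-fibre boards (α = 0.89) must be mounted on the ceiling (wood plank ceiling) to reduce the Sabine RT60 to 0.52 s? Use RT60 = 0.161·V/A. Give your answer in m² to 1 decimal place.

11.9

A₁ = Σ Sᵢαᵢ = 2.3*0.30 + 50.4*0.09 + 18*0.09 + 18*0.05 = 7.746 sabins.
V = 55.8 m³. Target absorption A₂ = 0.161 × 55.8 / 0.52 = 17.277 sabins.
Absorption to add: 17.277 − 7.746 = 9.531 sabins.
Net gain per m²: Δα = 0.89 − 0.09 = 0.80.
Area = ΔA/Δα = 9.531/0.80 = 11.9 m².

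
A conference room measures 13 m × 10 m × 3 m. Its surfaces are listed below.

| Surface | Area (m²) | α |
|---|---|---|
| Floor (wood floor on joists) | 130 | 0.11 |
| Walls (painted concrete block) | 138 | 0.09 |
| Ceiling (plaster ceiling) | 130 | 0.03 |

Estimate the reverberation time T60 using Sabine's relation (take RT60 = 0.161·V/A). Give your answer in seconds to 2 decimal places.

2.05 s

Equivalent absorption area: A = 130·0.11 + 138·0.09 + 130·0.03 = 30.620 m².
Volume V = 13 × 10 × 3 = 390 m³.
Sabine: RT60 = 0.161 × 390 / 30.620 = 2.05 s.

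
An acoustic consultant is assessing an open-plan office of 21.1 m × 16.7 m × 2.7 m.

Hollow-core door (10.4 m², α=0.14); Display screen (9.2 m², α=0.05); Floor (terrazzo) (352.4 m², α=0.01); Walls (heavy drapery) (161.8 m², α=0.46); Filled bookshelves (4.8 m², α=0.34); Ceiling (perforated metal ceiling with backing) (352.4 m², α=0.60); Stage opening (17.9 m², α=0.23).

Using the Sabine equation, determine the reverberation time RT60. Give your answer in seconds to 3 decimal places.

A = Σ Sᵢαᵢ = 10.4*0.14 + 9.2*0.05 + 352.4*0.01 + 161.8*0.46 + 4.8*0.34 + 352.4*0.60 + 17.9*0.23 = 297.057 sabins.
Room volume: 951.399 m³.
RT60 = 0.161 · V / A = 0.161 × 951.399 / 297.057 = 0.516 s.

0.516 sec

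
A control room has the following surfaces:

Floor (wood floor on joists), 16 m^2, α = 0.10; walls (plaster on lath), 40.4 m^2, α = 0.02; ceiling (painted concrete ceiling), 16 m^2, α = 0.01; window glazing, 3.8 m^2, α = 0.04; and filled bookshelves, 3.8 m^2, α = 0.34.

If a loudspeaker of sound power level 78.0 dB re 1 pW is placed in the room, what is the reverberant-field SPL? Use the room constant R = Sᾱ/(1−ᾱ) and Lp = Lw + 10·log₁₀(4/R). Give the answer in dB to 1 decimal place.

77.8 dB

A = 4.012 sabins; S = 80.0 m^2.
ᾱ = 4.012/80.0 = 0.0501; R = Sᾱ/(1−ᾱ) = 4.012/(1−0.0501) = 4.224 m^2.
Lp = 78.0 + 10·log₁₀(4/4.224) = 78.0 + (-0.24) = 77.8 dB.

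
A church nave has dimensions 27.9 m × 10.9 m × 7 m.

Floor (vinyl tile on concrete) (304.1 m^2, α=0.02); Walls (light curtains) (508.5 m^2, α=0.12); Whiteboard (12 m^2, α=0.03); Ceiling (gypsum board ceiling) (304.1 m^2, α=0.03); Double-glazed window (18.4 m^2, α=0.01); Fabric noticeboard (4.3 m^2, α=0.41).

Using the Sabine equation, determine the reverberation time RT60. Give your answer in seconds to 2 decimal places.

Equivalent absorption area: A = 304.1×0.02 + 508.5×0.12 + 12×0.03 + 304.1×0.03 + 18.4×0.01 + 4.3×0.41 = 78.532 m^2.
Room volume: 2128.77 m³.
RT60 = 0.161 · V / A = 0.161 × 2128.77 / 78.532 = 4.36 s.

4.36 seconds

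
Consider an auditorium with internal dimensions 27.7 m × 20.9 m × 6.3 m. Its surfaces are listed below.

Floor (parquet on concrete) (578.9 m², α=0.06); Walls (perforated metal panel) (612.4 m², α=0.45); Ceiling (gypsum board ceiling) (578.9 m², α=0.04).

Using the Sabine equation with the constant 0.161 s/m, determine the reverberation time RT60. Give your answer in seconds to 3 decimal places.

A = Σ Sᵢαᵢ = 578.9×0.06 + 612.4×0.45 + 578.9×0.04 = 333.470 sabins.
Volume V = 27.7 × 20.9 × 6.3 = 3647.259 m³.
T = 0.161 V/A = 0.161·3647.259/333.470 = 1.761 s.

1.761 s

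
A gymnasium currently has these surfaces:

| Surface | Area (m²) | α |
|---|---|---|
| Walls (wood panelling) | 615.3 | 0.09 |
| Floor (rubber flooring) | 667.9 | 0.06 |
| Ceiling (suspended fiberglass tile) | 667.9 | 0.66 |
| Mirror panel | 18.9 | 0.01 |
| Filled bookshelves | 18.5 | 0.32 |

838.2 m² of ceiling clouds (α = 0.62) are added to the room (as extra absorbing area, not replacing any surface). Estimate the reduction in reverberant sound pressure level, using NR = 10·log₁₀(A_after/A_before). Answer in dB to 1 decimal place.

2.9 dB

Equivalent absorption area: A_before = 615.3×0.09 + 667.9×0.06 + 667.9×0.66 + 18.9×0.01 + 18.5×0.32 = 542.374 m².
Added absorption = 838.2 × 0.62 = 519.684 sabins.
A_after = 542.374 + 519.684 = 1062.058 sabins.
NR = 10·log₁₀(1062.058/542.374) = 2.9 dB.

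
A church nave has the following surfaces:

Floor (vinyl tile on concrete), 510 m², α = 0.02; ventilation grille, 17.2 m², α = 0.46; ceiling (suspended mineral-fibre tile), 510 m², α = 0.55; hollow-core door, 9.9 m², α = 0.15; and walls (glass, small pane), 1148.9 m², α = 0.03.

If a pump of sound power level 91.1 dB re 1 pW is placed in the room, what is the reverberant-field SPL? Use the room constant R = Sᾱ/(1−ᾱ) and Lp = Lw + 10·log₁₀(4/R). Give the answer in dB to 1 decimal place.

Σ(Sᵢαᵢ) = 510·0.02 + 17.2·0.46 + 510·0.55 + 9.9·0.15 + 1148.9·0.03 = 334.564; total area S = 2196.0 m².
ᾱ = 334.564/2196.0 = 0.1524; R = Sᾱ/(1−ᾱ) = 334.564/(1−0.1524) = 394.719 m².
Lp = Lw + 10 log₁₀(4/R) = 91.1 -19.94 = 71.2 dB.

71.2 dB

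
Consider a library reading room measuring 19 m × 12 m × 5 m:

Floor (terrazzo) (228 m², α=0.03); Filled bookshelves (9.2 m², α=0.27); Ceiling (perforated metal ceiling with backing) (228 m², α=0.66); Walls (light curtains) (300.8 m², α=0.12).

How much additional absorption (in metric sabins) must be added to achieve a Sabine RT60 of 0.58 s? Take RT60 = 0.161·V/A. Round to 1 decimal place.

120.5 sabins

Summing Sᵢαᵢ: 6.840 + 2.484 + 150.480 + 36.096 → A₁ = 195.900 sabins.
For T = 0.58 s, need A₂ = 0.161·V/T = 0.161·1140/0.58 = 316.448 sabins.
Additional absorption ΔA = 316.448 − 195.900 = 120.5 sabins.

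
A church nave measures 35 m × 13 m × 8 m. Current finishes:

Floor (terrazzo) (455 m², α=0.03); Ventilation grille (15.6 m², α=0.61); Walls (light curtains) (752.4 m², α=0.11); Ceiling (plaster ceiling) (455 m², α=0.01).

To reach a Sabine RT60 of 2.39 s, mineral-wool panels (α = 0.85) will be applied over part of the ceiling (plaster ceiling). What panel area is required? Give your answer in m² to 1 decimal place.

160.4

A₁ = Σ Sᵢαᵢ = 455×0.03 + 15.6×0.61 + 752.4×0.11 + 455×0.01 = 110.480 sabins.
Required A₂ = 0.161·3640/2.39 = 245.205 sabins.
Absorption to add: 245.205 − 110.480 = 134.725 sabins.
Net gain per m²: Δα = 0.85 − 0.01 = 0.84.
Area = ΔA/Δα = 134.725/0.84 = 160.4 m².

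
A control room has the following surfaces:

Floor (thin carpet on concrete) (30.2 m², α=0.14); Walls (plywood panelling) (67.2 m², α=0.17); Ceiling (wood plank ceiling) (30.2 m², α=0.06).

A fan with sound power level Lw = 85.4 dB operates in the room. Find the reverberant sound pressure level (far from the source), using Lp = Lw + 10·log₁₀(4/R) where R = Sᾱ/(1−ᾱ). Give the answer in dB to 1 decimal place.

78.4 dB

A = 17.464 sabins; S = 127.6 m².
ᾱ = 17.464/127.6 = 0.1369; R = Sᾱ/(1−ᾱ) = 17.464/(1−0.1369) = 20.234 m².
Lp = 85.4 + 10·log₁₀(4/20.234) = 85.4 + (-7.04) = 78.4 dB.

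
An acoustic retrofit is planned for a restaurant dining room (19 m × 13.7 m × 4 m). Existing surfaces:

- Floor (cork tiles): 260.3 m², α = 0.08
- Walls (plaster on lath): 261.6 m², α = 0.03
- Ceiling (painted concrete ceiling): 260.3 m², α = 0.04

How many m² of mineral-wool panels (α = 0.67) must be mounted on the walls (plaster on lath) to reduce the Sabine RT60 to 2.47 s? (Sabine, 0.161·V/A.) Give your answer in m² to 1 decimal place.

45.0

Summing Sᵢαᵢ: 20.824 + 7.848 + 10.412 → A₁ = 39.084 sabins.
Required A₂ = 0.161·1041.2/2.47 = 67.868 sabins.
Absorption to add: 67.868 − 39.084 = 28.784 sabins.
Each m² of panel replacing the walls (plaster on lath) adds (0.67 − 0.03) = 0.64 sabins.
Area = ΔA/Δα = 28.784/0.64 = 45.0 m².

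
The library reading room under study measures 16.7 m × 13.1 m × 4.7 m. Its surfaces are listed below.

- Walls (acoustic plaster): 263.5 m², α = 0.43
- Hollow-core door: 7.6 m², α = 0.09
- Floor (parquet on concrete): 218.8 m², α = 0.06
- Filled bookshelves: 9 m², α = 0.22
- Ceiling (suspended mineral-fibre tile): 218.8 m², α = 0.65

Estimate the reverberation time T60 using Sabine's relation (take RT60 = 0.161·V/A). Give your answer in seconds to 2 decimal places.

0.61 sec

Summing Sᵢαᵢ: 113.305 + 0.684 + 13.128 + 1.980 + 142.220 → A = 271.317 sabins.
Room volume: 1028.219 m³.
T = 0.161 V/A = 0.161·1028.219/271.317 = 0.61 s.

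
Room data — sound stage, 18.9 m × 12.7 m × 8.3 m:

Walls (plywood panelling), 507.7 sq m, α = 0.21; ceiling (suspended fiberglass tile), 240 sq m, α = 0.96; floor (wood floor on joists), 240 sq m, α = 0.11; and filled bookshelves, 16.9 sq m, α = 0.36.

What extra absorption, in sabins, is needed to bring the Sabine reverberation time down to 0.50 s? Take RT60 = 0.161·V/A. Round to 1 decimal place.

272.0 sabins

Summing Sᵢαᵢ: 106.617 + 230.400 + 26.400 + 6.084 → A₁ = 369.501 sabins.
Target A₂ = 0.161·1992.249/0.50 = 641.504 sabins (V = 1992.249 m³).
Shortfall: 641.504 − 369.501 = 272.0 sabins.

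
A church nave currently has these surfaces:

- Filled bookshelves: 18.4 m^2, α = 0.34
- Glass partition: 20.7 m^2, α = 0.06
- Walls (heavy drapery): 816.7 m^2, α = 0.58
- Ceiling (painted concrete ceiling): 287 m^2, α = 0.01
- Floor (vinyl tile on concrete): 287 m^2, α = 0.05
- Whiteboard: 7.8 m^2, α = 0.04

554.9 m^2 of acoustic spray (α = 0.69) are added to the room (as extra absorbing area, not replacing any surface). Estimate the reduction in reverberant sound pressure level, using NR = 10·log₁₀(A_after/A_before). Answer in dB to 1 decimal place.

2.5 dB

A_before = Σ Sᵢαᵢ = 18.4·0.34 + 20.7·0.06 + 816.7·0.58 + 287·0.01 + 287·0.05 + 7.8·0.04 = 498.716 sabins.
Added absorption = 554.9 × 0.69 = 382.881 sabins.
New total A_after = 881.597 sabins.
Reduction = 10 log₁₀(A_after/A_before) = 10 log₁₀(1.7677) = 2.5 dB.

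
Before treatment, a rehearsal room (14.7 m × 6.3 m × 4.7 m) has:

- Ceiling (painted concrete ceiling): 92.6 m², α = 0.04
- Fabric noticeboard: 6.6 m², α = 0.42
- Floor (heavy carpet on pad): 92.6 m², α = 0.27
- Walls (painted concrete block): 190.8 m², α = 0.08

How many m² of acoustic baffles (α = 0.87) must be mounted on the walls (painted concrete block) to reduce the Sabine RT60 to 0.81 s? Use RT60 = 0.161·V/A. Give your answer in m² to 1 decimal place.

50.3

A₁ = Σ Sᵢαᵢ = 92.6·0.04 + 6.6·0.42 + 92.6·0.27 + 190.8·0.08 = 46.742 sabins.
V = 435.267 m³. Target absorption A₂ = 0.161 × 435.267 / 0.81 = 86.516 sabins.
ΔA needed = 86.516 − 46.742 = 39.774 sabins.
Net gain per m²: Δα = 0.87 − 0.08 = 0.79.
Panel area = 39.774 / 0.79 = 50.3 m².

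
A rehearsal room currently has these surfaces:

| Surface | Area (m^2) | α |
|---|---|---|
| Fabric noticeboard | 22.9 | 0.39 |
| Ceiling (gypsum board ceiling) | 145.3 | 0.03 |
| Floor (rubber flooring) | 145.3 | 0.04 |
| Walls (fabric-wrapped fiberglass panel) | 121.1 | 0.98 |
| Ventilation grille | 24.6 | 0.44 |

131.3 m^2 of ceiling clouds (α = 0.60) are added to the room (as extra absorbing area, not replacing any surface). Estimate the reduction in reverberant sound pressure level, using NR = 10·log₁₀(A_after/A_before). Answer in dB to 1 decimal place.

A_before = Σ Sᵢαᵢ = 22.9*0.39 + 145.3*0.03 + 145.3*0.04 + 121.1*0.98 + 24.6*0.44 = 148.604 sabins.
Treatment contributes 131.3·0.60 = 78.780 sabins.
New total A_after = 227.384 sabins.
Reduction = 10 log₁₀(A_after/A_before) = 10 log₁₀(1.5301) = 1.8 dB.

1.8 dB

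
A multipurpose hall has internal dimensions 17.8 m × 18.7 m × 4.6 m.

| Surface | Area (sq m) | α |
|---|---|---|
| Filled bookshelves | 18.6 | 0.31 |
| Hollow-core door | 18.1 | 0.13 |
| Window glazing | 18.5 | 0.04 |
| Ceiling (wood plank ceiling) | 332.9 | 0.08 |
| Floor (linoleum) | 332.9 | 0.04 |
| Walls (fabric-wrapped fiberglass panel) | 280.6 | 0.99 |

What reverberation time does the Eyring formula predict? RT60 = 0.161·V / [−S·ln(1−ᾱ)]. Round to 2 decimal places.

0.62 sec

Total surface area S = 18.6 + 18.1 + 18.5 + 332.9 + 332.9 + 280.6 = 1001.6 sq m.
Absorption A = 18.6·0.31 + 18.1·0.13 + 18.5·0.04 + 332.9·0.08 + 332.9·0.04 + 280.6·0.99 = 326.601 sabins.
ᾱ = 326.601 / 1001.6 = 0.3261.
Eyring denominator: −S ln(1−ᾱ) = 395.305.
V = 17.8 × 18.7 × 4.6 = 1531.156 m³.
T = 0.161·V/[−S·ln(1−ᾱ)] = 0.161·1531.156/395.305 = 0.62 s.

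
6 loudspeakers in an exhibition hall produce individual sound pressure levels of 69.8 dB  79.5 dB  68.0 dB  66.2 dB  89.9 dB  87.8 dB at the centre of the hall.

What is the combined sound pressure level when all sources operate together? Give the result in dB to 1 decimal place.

92.3 dB

Σ 10^(Lᵢ/10) = 1.689e+09.
L_total = 10·log₁₀(1.689e+09) = 92.3 dB.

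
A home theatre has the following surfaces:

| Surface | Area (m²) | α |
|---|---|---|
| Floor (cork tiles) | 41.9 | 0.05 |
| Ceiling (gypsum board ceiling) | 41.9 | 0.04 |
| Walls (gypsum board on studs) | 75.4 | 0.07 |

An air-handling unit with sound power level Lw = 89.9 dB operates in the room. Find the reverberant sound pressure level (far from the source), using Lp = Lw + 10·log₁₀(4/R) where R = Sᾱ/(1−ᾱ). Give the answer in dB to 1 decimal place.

86.1 dB

Σ(Sᵢαᵢ) = 41.9·0.05 + 41.9·0.04 + 75.4·0.07 = 9.049; total area S = 159.2 m².
ᾱ = 0.0568, so room constant R = A/(1−ᾱ) = 9.594 m².
Lp = Lw + 10 log₁₀(4/R) = 89.9 -3.80 = 86.1 dB.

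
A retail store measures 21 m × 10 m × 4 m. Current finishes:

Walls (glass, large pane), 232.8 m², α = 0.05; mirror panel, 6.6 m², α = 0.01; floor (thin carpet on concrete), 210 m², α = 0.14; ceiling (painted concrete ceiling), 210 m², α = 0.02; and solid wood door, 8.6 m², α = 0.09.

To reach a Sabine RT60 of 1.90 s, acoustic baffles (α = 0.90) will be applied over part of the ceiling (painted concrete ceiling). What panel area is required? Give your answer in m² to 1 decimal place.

A₁ = Σ Sᵢαᵢ = 232.8*0.05 + 6.6*0.01 + 210*0.14 + 210*0.02 + 8.6*0.09 = 46.080 sabins.
V = 840 m³. Target absorption A₂ = 0.161 × 840 / 1.90 = 71.179 sabins.
Absorption to add: 71.179 − 46.080 = 25.099 sabins.
Net gain per m²: Δα = 0.90 − 0.02 = 0.88.
Area = ΔA/Δα = 25.099/0.88 = 28.5 m².

28.5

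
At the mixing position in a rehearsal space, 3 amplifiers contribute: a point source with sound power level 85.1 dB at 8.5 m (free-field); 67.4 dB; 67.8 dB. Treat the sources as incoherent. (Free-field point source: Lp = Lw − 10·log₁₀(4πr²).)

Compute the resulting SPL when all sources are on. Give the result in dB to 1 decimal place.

Source at 8.5 m: Lp = 85.1 − 10·log₁₀(4π·8.5²) = 85.1 − 10·log₁₀(907.920) = 55.5 dB.
Converting to relative power and adding: 10^(55.5/10) + 10^(67.4/10) + 10^(67.8/10) = 1.188e+07.
L_total = 10·log₁₀(1.188e+07) = 70.7 dB.

70.7 dB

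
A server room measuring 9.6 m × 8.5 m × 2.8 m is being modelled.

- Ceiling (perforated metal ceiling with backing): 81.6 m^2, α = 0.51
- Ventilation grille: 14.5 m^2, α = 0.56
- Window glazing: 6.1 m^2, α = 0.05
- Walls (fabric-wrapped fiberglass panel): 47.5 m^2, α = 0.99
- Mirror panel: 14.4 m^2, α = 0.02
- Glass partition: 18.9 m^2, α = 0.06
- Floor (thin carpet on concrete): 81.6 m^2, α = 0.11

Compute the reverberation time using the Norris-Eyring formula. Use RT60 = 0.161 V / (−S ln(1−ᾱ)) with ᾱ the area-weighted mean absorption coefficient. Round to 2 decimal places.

0.27 sec

Total surface area S = 81.6 + 14.5 + 6.1 + 47.5 + 14.4 + 18.9 + 81.6 = 264.6 m^2.
Absorption A = 81.6×0.51 + 14.5×0.56 + 6.1×0.05 + 47.5×0.99 + 14.4×0.02 + 18.9×0.06 + 81.6×0.11 = 107.464 sabins.
Mean coefficient ᾱ = A/S = 0.4061.
Eyring denominator: −S ln(1−ᾱ) = 137.868.
V = 9.6 × 8.5 × 2.8 = 228.48 m³.
RT60 = 0.161 × 228.48 / 137.868 = 0.27 s.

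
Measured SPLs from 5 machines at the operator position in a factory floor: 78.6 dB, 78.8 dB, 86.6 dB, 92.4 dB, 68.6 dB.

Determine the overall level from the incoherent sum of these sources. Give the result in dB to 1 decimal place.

Sum in the linear (power) domain: Σ 10^(Lᵢ/10) = 10^(78.6/10) + 10^(78.8/10) + 10^(86.6/10) + 10^(92.4/10) + 10^(68.6/10) = 2.35e+09.
Back to dB: 10·log₁₀ Σ = 93.7 dB.

93.7 dB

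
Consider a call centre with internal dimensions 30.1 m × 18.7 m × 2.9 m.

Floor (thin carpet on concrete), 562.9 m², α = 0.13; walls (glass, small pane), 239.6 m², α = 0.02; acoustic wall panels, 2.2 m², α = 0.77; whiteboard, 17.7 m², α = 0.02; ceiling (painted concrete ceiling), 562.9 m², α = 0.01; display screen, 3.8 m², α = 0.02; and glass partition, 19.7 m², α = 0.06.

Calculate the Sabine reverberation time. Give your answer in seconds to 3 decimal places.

Equivalent absorption area: A = 562.9*0.13 + 239.6*0.02 + 2.2*0.77 + 17.7*0.02 + 562.9*0.01 + 3.8*0.02 + 19.7*0.06 = 86.904 m².
Room volume: 1632.323 m³.
T = 0.161 V/A = 0.161·1632.323/86.904 = 3.024 s.

3.024 seconds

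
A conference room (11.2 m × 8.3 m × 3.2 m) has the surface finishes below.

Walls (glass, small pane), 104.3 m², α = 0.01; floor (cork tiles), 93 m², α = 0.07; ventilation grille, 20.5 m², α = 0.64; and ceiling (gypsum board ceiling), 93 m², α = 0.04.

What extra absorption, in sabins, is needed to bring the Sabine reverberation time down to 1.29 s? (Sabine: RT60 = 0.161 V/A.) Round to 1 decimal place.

12.7 sabins

Summing Sᵢαᵢ: 1.043 + 6.510 + 13.120 + 3.720 → A₁ = 24.393 sabins.
Target A₂ = 0.161·297.472/1.29 = 37.126 sabins (V = 297.472 m³).
Shortfall: 37.126 − 24.393 = 12.7 sabins.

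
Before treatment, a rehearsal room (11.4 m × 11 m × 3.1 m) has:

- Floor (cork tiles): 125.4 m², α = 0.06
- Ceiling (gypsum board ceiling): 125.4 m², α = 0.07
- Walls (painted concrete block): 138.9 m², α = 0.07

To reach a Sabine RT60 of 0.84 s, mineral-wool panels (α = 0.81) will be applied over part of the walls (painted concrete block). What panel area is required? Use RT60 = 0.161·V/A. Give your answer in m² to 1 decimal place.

A₁ = Σ Sᵢαᵢ = 125.4·0.06 + 125.4·0.07 + 138.9·0.07 = 26.025 sabins.
Required A₂ = 0.161·388.74/0.84 = 74.509 sabins.
ΔA needed = 74.509 − 26.025 = 48.484 sabins.
Net gain per m²: Δα = 0.81 − 0.07 = 0.74.
Area = ΔA/Δα = 48.484/0.74 = 65.5 m².

65.5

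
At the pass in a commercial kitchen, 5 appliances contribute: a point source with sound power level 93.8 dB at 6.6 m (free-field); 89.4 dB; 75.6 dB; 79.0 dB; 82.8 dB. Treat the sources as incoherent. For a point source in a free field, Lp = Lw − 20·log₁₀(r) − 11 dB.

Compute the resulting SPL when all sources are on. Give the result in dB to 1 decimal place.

90.7 dB

Source at 6.6 m: Lp = 93.8 − 20·log₁₀(6.6) − 11 = 66.4 dB.
Converting to relative power and adding: 10^(66.4/10) + 10^(89.4/10) + 10^(75.6/10) + 10^(79.0/10) + 10^(82.8/10) = 1.182e+09.
Back to dB: 10·log₁₀ Σ = 90.7 dB.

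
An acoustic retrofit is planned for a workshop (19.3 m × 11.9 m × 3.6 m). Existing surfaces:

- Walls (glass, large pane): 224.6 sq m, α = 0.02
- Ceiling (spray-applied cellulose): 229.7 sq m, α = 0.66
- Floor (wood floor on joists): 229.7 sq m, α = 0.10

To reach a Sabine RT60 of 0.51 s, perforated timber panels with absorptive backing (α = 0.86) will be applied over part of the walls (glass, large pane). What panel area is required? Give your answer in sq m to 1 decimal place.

97.6

Summing Sᵢαᵢ: 4.492 + 151.602 + 22.970 → A₁ = 179.064 sabins.
Required A₂ = 0.161·826.812/0.51 = 261.013 sabins.
Absorption to add: 261.013 − 179.064 = 81.949 sabins.
Net gain per sq m: Δα = 0.86 − 0.02 = 0.84.
Panel area = 81.949 / 0.84 = 97.6 sq m.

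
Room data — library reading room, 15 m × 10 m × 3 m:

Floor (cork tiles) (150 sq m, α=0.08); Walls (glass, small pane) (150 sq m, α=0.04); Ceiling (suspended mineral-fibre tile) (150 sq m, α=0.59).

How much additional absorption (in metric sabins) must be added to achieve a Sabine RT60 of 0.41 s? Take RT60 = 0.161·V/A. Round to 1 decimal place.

Equivalent absorption area: A₁ = 150×0.08 + 150×0.04 + 150×0.59 = 106.500 sq m.
V = 450 m³. Required absorption A₂ = 0.161 × 450 / 0.41 = 176.707 sabins.
Shortfall: 176.707 − 106.500 = 70.2 sabins.

70.2 sabins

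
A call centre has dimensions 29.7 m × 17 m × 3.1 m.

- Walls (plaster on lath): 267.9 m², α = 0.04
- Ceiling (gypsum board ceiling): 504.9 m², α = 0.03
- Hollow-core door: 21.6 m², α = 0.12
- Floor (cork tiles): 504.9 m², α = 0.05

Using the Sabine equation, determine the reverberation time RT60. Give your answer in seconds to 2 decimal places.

4.69 sec

Total absorption A = 267.9·0.04 + 504.9·0.03 + 21.6·0.12 + 504.9·0.05
  = 10.716 + 15.147 + 2.592 + 25.245 = 53.700 m² sabins.
V = 29.7·17·3.1 = 1565.19 m³.
RT60 = 0.161 · V / A = 0.161 × 1565.19 / 53.700 = 4.69 s.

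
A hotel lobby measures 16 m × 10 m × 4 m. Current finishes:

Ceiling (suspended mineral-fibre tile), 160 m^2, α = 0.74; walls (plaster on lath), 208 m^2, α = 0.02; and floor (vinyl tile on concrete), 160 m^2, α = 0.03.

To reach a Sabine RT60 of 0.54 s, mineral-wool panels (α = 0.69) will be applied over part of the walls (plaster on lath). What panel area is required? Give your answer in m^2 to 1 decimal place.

Total absorption A₁ = 160·0.74 + 208·0.02 + 160·0.03
  = 118.400 + 4.160 + 4.800 = 127.360 m^2 sabins.
Required A₂ = 0.161·640/0.54 = 190.815 sabins.
Absorption to add: 190.815 − 127.360 = 63.455 sabins.
Each m^2 of panel replacing the walls (plaster on lath) adds (0.69 − 0.02) = 0.67 sabins.
Panel area = 63.455 / 0.67 = 94.7 m^2.

94.7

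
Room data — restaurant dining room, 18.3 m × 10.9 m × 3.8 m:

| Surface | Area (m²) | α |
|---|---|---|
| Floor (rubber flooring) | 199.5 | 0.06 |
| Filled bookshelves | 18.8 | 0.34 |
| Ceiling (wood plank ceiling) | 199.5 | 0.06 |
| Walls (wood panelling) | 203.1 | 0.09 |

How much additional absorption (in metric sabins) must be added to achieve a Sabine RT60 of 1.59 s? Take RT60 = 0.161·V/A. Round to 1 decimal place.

28.1 sabins

A₁ = Σ Sᵢαᵢ = 199.5*0.06 + 18.8*0.34 + 199.5*0.06 + 203.1*0.09 = 48.611 sabins.
Target A₂ = 0.161·757.986/1.59 = 76.752 sabins (V = 757.986 m³).
Shortfall: 76.752 − 48.611 = 28.1 sabins.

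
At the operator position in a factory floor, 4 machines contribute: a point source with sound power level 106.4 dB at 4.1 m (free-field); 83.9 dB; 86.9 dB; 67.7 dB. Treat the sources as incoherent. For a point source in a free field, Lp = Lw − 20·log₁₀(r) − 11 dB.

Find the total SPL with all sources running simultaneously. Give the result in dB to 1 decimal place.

89.8 dB

Source at 4.1 m: Lp = 106.4 − 20·log₁₀(4.1) − 11 = 83.1 dB.
Converting to relative power and adding: 10^(83.1/10) + 10^(83.9/10) + 10^(86.9/10) + 10^(67.7/10) = 9.453e+08.
Back to dB: 10·log₁₀ Σ = 89.8 dB.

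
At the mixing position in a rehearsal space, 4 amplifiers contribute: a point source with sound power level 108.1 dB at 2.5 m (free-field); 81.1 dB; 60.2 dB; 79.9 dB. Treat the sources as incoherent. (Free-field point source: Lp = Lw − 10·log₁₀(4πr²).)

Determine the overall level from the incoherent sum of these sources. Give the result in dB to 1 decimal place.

Source at 2.5 m: Lp = 108.1 − 10·log₁₀(4π·2.5²) = 108.1 − 10·log₁₀(78.540) = 89.1 dB.
Sum in the linear (power) domain: Σ 10^(Lᵢ/10) = 10^(89.1/10) + 10^(81.1/10) + 10^(60.2/10) + 10^(79.9/10) = 1.04e+09.
Back to dB: 10·log₁₀ Σ = 90.2 dB.

90.2 dB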